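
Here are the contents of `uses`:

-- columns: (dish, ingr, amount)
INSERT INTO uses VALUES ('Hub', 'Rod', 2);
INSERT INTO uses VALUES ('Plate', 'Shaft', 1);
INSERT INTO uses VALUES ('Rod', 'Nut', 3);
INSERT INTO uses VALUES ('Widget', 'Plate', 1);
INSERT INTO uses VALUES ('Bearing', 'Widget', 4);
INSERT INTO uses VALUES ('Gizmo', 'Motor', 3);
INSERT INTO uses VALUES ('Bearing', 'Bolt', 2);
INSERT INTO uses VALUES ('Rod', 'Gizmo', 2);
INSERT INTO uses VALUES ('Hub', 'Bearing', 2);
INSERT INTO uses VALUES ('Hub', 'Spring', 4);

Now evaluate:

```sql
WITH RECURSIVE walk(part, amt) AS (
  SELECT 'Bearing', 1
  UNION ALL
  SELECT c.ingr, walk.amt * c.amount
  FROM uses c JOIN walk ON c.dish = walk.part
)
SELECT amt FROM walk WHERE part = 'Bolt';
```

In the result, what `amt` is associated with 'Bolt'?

Base: (Bearing, amt=1).
Iteration 1: components of {Bearing} -> Bolt = 1*2 = 2, Widget = 1*4 = 4.
Iteration 2: components of {Bolt,Widget} -> Plate = 4*1 = 4.
Iteration 3: components of {Plate} -> Shaft = 4*1 = 4.
Iteration 4: no further components; recursion stops.

2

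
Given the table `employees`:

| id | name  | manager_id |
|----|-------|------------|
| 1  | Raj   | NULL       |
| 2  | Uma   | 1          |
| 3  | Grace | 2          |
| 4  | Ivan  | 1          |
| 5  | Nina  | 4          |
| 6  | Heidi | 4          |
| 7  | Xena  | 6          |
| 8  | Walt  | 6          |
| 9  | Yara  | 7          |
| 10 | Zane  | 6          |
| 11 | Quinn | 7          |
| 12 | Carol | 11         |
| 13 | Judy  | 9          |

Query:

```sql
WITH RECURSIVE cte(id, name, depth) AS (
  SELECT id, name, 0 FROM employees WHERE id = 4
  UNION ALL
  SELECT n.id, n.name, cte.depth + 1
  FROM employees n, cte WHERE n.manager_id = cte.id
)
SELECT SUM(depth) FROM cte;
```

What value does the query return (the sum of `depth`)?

22

Base: id=4 (Ivan) at depth 0.
Iteration 1: rows with manager_id in {4} -> Nina (id 5, depth 1), Heidi (id 6, depth 1).
Iteration 2: rows with manager_id in {5,6} -> Xena (id 7, depth 2), Walt (id 8, depth 2), Zane (id 10, depth 2).
Iteration 3: rows with manager_id in {7,8,10} -> Yara (id 9, depth 3), Quinn (id 11, depth 3).
Iteration 4: rows with manager_id in {9,11} -> Carol (id 12, depth 4), Judy (id 13, depth 4).
Iteration 5: no rows with manager_id in {12,13}; recursion stops.
SUM(depth) = 0 + 1 + 1 + 2 + 2 + 2 + 3 + 3 + 4 + 4 = 22.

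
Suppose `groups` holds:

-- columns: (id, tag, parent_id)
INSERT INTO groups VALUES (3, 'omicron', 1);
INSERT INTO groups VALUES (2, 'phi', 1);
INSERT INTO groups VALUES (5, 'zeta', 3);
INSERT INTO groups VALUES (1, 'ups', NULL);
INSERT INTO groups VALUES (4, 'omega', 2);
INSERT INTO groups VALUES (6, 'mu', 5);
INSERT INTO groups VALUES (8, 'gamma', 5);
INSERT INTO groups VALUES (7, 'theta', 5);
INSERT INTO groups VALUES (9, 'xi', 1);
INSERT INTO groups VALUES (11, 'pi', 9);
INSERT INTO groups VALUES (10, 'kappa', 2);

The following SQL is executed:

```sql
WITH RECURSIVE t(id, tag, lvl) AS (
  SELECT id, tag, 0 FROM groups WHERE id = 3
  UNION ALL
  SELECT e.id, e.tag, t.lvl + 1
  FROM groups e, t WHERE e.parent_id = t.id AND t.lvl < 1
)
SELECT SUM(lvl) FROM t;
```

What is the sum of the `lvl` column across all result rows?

Base: id=3 (omicron) at lvl 0.
Iteration 1: rows with parent_id in {3} -> zeta (id 5, lvl 1).
Iteration 2: lvl < 1 fails for all current rows; recursion stops.
SUM(lvl) = 0 + 1 = 1.

1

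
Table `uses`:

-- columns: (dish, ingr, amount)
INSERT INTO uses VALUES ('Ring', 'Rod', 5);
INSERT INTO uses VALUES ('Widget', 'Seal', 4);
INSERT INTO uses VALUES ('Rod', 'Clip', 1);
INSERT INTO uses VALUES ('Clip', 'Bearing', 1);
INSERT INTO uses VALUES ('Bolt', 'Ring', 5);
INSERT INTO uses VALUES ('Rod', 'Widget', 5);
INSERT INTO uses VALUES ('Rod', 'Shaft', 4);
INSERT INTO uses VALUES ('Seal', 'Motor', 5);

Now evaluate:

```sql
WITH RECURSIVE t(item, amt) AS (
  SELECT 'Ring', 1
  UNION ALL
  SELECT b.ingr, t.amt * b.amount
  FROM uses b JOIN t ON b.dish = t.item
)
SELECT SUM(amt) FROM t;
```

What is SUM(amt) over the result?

Base: (Ring, amt=1).
Iteration 1: components of {Ring} -> Rod = 1*5 = 5.
Iteration 2: components of {Rod} -> Clip = 5*1 = 5, Shaft = 5*4 = 20, Widget = 5*5 = 25.
Iteration 3: components of {Clip,Shaft,Widget} -> Bearing = 5*1 = 5, Seal = 25*4 = 100.
Iteration 4: components of {Bearing,Seal} -> Motor = 100*5 = 500.
Iteration 5: no further components; recursion stops.
SUM(amt) = 1 + 5 + 20 + 25 + 5 + 100 + 5 + 500 = 661.

661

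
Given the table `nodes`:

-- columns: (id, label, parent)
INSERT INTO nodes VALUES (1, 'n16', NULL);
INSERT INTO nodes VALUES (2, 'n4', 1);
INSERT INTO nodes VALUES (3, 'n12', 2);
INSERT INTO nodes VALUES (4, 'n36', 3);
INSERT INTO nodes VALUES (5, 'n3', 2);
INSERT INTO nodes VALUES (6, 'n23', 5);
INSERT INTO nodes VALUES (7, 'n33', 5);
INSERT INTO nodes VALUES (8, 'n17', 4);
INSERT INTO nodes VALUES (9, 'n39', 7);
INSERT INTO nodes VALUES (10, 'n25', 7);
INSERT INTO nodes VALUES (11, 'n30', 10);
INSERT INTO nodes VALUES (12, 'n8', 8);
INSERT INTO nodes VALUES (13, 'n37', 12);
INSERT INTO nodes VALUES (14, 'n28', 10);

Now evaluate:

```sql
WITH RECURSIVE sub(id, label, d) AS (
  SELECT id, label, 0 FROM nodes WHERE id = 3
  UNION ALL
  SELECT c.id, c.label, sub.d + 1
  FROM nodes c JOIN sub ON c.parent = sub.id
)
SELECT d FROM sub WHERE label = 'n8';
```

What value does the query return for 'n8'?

Base: id=3 (n12) at d 0.
Iteration 1: rows with parent in {3} -> n36 (id 4, d 1).
Iteration 2: rows with parent in {4} -> n17 (id 8, d 2).
Iteration 3: rows with parent in {8} -> n8 (id 12, d 3).
Iteration 4: rows with parent in {12} -> n37 (id 13, d 4).
Iteration 5: no rows with parent in {13}; recursion stops.

3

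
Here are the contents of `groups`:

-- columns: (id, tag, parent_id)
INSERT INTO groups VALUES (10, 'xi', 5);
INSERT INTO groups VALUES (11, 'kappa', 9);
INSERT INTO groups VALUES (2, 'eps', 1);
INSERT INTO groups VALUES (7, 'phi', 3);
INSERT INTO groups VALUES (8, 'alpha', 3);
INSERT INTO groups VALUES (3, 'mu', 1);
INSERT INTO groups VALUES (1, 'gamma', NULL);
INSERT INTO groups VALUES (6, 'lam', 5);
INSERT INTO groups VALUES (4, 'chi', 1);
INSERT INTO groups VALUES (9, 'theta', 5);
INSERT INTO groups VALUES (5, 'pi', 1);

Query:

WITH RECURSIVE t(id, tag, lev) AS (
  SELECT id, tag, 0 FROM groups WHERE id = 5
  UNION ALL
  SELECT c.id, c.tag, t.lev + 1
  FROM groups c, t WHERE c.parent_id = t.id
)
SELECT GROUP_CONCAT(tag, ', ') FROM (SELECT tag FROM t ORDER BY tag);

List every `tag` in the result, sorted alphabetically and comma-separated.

Base: id=5 (pi) at lev 0.
Iteration 1: rows with parent_id in {5} -> lam (id 6, lev 1), theta (id 9, lev 1), xi (id 10, lev 1).
Iteration 2: rows with parent_id in {6,9,10} -> kappa (id 11, lev 2).
Iteration 3: no rows with parent_id in {11}; recursion stops.

kappa, lam, pi, theta, xi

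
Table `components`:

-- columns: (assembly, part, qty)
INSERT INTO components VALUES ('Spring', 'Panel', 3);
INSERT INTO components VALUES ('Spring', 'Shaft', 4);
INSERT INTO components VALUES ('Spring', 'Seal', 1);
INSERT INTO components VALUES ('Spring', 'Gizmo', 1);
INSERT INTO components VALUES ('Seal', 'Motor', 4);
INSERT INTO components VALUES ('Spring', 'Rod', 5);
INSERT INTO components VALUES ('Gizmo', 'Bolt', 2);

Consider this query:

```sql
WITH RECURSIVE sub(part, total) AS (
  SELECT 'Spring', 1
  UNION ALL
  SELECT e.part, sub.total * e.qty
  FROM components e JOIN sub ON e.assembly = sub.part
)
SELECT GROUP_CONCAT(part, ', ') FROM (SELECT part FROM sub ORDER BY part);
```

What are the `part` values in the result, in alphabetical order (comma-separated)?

Base: (Spring, total=1).
Iteration 1: components of {Spring} -> Gizmo = 1*1 = 1, Panel = 1*3 = 3, Rod = 1*5 = 5, Seal = 1*1 = 1, Shaft = 1*4 = 4.
Iteration 2: components of {Gizmo,Panel,Rod,Seal,Shaft} -> Bolt = 1*2 = 2, Motor = 1*4 = 4.
Iteration 3: no further components; recursion stops.

Bolt, Gizmo, Motor, Panel, Rod, Seal, Shaft, Spring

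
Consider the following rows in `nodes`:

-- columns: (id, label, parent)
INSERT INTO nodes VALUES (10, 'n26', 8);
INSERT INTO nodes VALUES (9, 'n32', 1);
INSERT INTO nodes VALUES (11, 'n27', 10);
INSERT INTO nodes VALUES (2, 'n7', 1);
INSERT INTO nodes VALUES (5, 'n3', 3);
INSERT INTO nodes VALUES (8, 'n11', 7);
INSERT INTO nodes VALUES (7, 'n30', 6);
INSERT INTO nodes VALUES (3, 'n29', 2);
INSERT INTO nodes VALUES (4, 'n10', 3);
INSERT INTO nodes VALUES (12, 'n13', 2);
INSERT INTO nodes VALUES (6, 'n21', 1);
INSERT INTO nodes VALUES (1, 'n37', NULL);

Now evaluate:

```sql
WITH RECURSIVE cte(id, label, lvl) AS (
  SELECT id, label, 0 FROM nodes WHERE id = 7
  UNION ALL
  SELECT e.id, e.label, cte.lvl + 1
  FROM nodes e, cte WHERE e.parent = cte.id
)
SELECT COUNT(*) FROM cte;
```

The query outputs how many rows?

Base: id=7 (n30) at lvl 0.
Iteration 1: rows with parent in {7} -> n11 (id 8, lvl 1).
Iteration 2: rows with parent in {8} -> n26 (id 10, lvl 2).
Iteration 3: rows with parent in {10} -> n27 (id 11, lvl 3).
Iteration 4: no rows with parent in {11}; recursion stops.
Total rows emitted: 4.

4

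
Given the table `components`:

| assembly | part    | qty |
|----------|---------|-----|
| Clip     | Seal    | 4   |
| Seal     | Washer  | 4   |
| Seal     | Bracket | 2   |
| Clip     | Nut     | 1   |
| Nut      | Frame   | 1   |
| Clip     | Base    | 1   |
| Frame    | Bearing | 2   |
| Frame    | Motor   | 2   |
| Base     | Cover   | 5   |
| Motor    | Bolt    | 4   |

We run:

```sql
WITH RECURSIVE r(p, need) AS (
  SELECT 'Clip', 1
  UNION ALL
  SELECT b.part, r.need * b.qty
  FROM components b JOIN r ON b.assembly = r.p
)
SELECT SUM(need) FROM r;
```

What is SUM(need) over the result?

Base: (Clip, need=1).
Iteration 1: components of {Clip} -> Base = 1*1 = 1, Nut = 1*1 = 1, Seal = 1*4 = 4.
Iteration 2: components of {Base,Nut,Seal} -> Bracket = 4*2 = 8, Cover = 1*5 = 5, Frame = 1*1 = 1, Washer = 4*4 = 16.
Iteration 3: components of {Bracket,Cover,Frame,Washer} -> Bearing = 1*2 = 2, Motor = 1*2 = 2.
Iteration 4: components of {Bearing,Motor} -> Bolt = 2*4 = 8.
Iteration 5: no further components; recursion stops.
SUM(need) = 1 + 4 + 1 + 1 + 16 + 8 + 1 + 5 + 2 + 2 + 8 = 49.

49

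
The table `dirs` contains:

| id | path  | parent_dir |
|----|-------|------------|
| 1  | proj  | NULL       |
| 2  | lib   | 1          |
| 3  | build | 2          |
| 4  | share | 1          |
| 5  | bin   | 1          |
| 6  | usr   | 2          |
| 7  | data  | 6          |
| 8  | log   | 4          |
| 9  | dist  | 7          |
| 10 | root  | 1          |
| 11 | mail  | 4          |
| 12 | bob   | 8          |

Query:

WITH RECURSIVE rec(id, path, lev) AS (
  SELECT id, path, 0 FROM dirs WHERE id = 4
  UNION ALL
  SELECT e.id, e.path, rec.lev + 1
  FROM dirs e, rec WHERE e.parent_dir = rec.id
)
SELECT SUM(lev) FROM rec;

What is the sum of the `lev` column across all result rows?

Base: id=4 (share) at lev 0.
Iteration 1: rows with parent_dir in {4} -> log (id 8, lev 1), mail (id 11, lev 1).
Iteration 2: rows with parent_dir in {8,11} -> bob (id 12, lev 2).
Iteration 3: no rows with parent_dir in {12}; recursion stops.
SUM(lev) = 0 + 1 + 1 + 2 = 4.

4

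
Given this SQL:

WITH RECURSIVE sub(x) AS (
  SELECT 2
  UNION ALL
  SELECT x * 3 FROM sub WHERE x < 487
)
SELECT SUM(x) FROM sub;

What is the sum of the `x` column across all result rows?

Base: x=2.
Iteration 1: 2 < 487 holds -> x = 2 * 3 = 6.
Iteration 2: 6 < 487 holds -> x = 6 * 3 = 18.
Iteration 3: 18 < 487 holds -> x = 18 * 3 = 54.
Iteration 4: 54 < 487 holds -> x = 54 * 3 = 162.
Iteration 5: 162 < 487 holds -> x = 162 * 3 = 486.
Iteration 6: 486 < 487 holds -> x = 486 * 3 = 1458.
Iteration 7: 1458 < 487 fails; recursion stops.
SUM(x) = 2 + 6 + 18 + 54 + 162 + 486 + 1458 = 2186.

2186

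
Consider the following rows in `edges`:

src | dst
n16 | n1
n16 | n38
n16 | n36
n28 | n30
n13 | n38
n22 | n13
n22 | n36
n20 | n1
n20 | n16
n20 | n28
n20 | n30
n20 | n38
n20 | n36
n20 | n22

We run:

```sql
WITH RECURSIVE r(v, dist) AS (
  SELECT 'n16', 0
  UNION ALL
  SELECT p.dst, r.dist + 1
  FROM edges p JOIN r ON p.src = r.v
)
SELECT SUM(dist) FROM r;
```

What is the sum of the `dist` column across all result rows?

3

Base: (n16, dist=0).
Iteration 1: edges from {n16} -> (n1, dist=1), (n36, dist=1), (n38, dist=1).
Iteration 2: no outgoing edges from {n1,n36,n38}; recursion stops.
SUM(dist) = 0 + 1 + 1 + 1 = 3.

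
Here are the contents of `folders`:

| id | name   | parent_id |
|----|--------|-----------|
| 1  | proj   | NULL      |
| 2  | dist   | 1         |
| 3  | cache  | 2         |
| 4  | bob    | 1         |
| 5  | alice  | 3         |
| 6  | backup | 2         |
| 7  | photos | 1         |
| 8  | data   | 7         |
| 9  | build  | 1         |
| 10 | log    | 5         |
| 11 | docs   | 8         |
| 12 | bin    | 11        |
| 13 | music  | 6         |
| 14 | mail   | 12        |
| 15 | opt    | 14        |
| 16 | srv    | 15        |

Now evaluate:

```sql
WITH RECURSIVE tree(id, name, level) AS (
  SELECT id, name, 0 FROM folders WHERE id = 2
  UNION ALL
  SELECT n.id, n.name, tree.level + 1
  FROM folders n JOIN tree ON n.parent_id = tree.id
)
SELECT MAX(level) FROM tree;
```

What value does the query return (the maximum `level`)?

Base: id=2 (dist) at level 0.
Iteration 1: rows with parent_id in {2} -> cache (id 3, level 1), backup (id 6, level 1).
Iteration 2: rows with parent_id in {3,6} -> alice (id 5, level 2), music (id 13, level 2).
Iteration 3: rows with parent_id in {5,13} -> log (id 10, level 3).
Iteration 4: no rows with parent_id in {10}; recursion stops.
level values: 0, 1, 1, 2, 2, 3; the maximum is 3.

3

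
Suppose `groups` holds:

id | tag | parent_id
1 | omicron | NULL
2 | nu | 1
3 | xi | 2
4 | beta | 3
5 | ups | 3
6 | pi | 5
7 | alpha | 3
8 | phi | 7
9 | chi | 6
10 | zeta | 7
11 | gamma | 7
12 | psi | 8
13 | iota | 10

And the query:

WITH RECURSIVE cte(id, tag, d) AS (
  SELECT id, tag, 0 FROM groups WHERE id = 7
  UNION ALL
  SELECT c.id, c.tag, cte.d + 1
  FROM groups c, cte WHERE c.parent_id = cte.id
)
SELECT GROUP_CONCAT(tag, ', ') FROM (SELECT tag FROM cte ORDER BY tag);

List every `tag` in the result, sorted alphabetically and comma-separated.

alpha, gamma, iota, phi, psi, zeta

Base: id=7 (alpha) at d 0.
Iteration 1: rows with parent_id in {7} -> phi (id 8, d 1), zeta (id 10, d 1), gamma (id 11, d 1).
Iteration 2: rows with parent_id in {8,10,11} -> psi (id 12, d 2), iota (id 13, d 2).
Iteration 3: no rows with parent_id in {12,13}; recursion stops.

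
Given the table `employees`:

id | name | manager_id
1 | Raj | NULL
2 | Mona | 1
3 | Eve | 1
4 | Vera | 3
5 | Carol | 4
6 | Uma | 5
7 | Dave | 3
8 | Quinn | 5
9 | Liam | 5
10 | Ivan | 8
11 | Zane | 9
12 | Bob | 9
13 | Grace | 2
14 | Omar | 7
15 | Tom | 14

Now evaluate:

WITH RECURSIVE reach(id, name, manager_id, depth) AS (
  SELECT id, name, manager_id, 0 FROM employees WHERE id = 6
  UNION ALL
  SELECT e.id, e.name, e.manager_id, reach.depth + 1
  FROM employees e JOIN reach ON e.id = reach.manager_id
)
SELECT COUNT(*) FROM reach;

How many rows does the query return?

Base: id=6 (Uma), manager_id=5, depth 0.
Iteration 1: join on id=5 -> Carol (id 5, manager_id=4, depth 1).
Iteration 2: join on id=4 -> Vera (id 4, manager_id=3, depth 2).
Iteration 3: join on id=3 -> Eve (id 3, manager_id=1, depth 3).
Iteration 4: join on id=1 -> Raj (id 1, manager_id=NULL, depth 4).
Iteration 5: manager_id is NULL; no match; recursion stops.
Total rows emitted: 5.

5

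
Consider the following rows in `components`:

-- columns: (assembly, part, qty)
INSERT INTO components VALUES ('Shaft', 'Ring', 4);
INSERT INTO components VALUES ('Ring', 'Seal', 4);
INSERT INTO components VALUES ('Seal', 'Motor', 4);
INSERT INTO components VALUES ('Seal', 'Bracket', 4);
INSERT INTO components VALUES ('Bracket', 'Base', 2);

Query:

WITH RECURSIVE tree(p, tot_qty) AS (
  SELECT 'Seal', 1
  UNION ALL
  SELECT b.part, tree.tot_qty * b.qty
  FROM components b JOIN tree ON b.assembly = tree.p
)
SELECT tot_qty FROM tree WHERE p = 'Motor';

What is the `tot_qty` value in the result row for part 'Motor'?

4

Base: (Seal, tot_qty=1).
Iteration 1: components of {Seal} -> Bracket = 1*4 = 4, Motor = 1*4 = 4.
Iteration 2: components of {Bracket,Motor} -> Base = 4*2 = 8.
Iteration 3: no further components; recursion stops.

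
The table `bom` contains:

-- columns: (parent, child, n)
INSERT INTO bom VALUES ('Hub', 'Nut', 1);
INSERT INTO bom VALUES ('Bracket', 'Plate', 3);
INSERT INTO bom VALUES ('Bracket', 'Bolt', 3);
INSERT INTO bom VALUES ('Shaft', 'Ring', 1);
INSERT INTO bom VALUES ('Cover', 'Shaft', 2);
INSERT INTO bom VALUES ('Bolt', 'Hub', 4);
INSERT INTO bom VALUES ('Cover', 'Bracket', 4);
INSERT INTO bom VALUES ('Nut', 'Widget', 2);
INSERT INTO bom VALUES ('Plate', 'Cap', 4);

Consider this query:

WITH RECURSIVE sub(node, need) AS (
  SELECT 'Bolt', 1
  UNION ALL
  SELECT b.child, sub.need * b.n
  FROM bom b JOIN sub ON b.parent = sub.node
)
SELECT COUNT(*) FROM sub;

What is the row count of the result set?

Base: (Bolt, need=1).
Iteration 1: components of {Bolt} -> Hub = 1*4 = 4.
Iteration 2: components of {Hub} -> Nut = 4*1 = 4.
Iteration 3: components of {Nut} -> Widget = 4*2 = 8.
Iteration 4: no further components; recursion stops.
Total rows emitted: 4.

4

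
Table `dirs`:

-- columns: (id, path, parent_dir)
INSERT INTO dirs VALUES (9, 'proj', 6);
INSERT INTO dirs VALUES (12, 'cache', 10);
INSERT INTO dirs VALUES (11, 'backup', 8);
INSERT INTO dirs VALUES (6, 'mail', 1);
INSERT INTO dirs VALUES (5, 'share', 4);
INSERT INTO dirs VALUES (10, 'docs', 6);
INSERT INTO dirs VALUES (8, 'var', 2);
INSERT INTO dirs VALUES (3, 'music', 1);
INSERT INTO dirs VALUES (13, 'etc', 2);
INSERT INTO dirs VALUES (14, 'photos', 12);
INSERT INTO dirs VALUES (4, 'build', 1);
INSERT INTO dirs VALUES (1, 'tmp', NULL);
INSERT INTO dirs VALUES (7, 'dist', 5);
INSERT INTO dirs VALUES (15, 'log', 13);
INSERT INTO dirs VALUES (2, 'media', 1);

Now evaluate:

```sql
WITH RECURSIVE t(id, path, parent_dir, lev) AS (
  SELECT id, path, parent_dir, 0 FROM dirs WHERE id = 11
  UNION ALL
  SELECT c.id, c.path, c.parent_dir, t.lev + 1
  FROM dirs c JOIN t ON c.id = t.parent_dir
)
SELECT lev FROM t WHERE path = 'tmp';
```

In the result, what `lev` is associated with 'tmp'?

3

Base: id=11 (backup), parent_dir=8, lev 0.
Iteration 1: join on id=8 -> var (id 8, parent_dir=2, lev 1).
Iteration 2: join on id=2 -> media (id 2, parent_dir=1, lev 2).
Iteration 3: join on id=1 -> tmp (id 1, parent_dir=NULL, lev 3).
Iteration 4: parent_dir is NULL; no match; recursion stops.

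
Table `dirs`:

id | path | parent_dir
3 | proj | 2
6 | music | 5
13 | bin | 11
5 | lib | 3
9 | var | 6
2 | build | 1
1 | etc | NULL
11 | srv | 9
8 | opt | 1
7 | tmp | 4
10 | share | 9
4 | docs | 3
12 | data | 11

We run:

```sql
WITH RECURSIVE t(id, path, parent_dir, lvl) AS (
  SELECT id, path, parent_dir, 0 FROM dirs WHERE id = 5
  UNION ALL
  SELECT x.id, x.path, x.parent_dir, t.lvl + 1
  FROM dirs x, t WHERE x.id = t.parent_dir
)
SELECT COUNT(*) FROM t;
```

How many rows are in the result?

4

Base: id=5 (lib), parent_dir=3, lvl 0.
Iteration 1: join on id=3 -> proj (id 3, parent_dir=2, lvl 1).
Iteration 2: join on id=2 -> build (id 2, parent_dir=1, lvl 2).
Iteration 3: join on id=1 -> etc (id 1, parent_dir=NULL, lvl 3).
Iteration 4: parent_dir is NULL; no match; recursion stops.
Total rows emitted: 4.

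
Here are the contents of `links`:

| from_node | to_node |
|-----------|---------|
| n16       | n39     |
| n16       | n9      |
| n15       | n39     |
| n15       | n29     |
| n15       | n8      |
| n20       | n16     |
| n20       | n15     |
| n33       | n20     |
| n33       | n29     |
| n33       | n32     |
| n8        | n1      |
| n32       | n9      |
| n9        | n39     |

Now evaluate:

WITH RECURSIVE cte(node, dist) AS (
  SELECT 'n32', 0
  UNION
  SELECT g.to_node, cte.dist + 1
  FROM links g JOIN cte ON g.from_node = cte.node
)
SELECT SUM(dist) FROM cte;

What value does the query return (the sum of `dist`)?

Base: (n32, dist=0).
Iteration 1: edges from {n32} -> (n9, dist=1).
Iteration 2: edges from {n9} -> (n39, dist=2).
Iteration 3: no outgoing edges from {n39}; recursion stops.
SUM(dist) = 0 + 1 + 2 = 3.

3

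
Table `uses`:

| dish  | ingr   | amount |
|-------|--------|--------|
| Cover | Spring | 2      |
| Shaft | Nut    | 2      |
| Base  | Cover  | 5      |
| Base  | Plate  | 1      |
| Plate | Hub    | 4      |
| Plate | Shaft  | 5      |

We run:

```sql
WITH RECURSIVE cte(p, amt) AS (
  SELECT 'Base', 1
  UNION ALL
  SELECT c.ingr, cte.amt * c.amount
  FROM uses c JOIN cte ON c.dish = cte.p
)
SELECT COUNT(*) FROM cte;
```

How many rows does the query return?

7

Base: (Base, amt=1).
Iteration 1: components of {Base} -> Cover = 1*5 = 5, Plate = 1*1 = 1.
Iteration 2: components of {Cover,Plate} -> Hub = 1*4 = 4, Shaft = 1*5 = 5, Spring = 5*2 = 10.
Iteration 3: components of {Hub,Shaft,Spring} -> Nut = 5*2 = 10.
Iteration 4: no further components; recursion stops.
Total rows emitted: 7.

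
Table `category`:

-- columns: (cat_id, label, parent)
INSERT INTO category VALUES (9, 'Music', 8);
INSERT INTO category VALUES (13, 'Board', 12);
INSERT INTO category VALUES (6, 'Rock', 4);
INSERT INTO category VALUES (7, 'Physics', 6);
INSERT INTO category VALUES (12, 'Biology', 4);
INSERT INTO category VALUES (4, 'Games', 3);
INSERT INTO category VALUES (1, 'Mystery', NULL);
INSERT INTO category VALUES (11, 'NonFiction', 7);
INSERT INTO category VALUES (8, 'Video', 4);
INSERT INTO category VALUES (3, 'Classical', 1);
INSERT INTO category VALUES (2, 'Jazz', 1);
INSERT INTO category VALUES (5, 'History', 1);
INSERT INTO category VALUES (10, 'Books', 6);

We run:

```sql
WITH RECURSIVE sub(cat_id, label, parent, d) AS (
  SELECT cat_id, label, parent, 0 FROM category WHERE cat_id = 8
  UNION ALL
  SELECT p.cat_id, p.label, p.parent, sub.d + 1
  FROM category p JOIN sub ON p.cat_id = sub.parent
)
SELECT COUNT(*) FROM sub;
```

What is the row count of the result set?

Base: cat_id=8 (Video), parent=4, d 0.
Iteration 1: join on cat_id=4 -> Games (id 4, parent=3, d 1).
Iteration 2: join on cat_id=3 -> Classical (id 3, parent=1, d 2).
Iteration 3: join on cat_id=1 -> Mystery (id 1, parent=NULL, d 3).
Iteration 4: parent is NULL; no match; recursion stops.
Total rows emitted: 4.

4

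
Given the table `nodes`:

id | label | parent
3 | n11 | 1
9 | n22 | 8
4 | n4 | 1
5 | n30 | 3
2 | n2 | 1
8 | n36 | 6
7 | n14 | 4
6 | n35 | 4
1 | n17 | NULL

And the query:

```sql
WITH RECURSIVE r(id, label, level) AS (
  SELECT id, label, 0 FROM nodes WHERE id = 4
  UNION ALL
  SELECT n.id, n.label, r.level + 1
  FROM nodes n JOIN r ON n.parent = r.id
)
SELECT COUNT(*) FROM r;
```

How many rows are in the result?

5

Base: id=4 (n4) at level 0.
Iteration 1: rows with parent in {4} -> n35 (id 6, level 1), n14 (id 7, level 1).
Iteration 2: rows with parent in {6,7} -> n36 (id 8, level 2).
Iteration 3: rows with parent in {8} -> n22 (id 9, level 3).
Iteration 4: no rows with parent in {9}; recursion stops.
Total rows emitted: 5.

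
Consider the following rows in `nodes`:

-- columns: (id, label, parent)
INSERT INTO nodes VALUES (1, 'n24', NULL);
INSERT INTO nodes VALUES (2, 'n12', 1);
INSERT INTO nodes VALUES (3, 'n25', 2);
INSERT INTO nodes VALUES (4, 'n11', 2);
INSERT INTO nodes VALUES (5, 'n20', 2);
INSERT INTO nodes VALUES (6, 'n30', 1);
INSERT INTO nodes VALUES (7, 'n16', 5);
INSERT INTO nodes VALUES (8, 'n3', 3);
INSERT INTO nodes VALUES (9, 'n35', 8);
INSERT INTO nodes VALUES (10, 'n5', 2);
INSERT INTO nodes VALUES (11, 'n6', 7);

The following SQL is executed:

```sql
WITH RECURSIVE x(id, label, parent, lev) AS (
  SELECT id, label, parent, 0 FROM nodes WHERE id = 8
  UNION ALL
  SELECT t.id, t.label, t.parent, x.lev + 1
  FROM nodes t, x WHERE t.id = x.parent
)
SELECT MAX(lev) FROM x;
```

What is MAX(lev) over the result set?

Base: id=8 (n3), parent=3, lev 0.
Iteration 1: join on id=3 -> n25 (id 3, parent=2, lev 1).
Iteration 2: join on id=2 -> n12 (id 2, parent=1, lev 2).
Iteration 3: join on id=1 -> n24 (id 1, parent=NULL, lev 3).
Iteration 4: parent is NULL; no match; recursion stops.
lev values: 0, 1, 2, 3; the maximum is 3.

3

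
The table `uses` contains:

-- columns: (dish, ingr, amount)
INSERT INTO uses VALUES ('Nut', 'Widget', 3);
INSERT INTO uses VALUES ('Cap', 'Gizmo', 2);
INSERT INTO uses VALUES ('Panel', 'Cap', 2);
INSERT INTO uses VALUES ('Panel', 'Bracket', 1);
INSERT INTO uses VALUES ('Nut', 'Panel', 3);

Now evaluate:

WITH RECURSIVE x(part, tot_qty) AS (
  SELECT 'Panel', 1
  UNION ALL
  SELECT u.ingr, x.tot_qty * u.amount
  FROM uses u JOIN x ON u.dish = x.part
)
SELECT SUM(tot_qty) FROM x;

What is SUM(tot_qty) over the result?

8

Base: (Panel, tot_qty=1).
Iteration 1: components of {Panel} -> Bracket = 1*1 = 1, Cap = 1*2 = 2.
Iteration 2: components of {Bracket,Cap} -> Gizmo = 2*2 = 4.
Iteration 3: no further components; recursion stops.
SUM(tot_qty) = 1 + 2 + 1 + 4 = 8.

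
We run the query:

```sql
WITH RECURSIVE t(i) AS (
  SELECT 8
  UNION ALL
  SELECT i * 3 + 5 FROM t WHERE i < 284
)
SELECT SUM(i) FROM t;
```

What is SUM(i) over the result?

1258

Base: i=8.
Iteration 1: 8 < 284 holds -> i = 8 * 3 + 5 = 29.
Iteration 2: 29 < 284 holds -> i = 29 * 3 + 5 = 92.
Iteration 3: 92 < 284 holds -> i = 92 * 3 + 5 = 281.
Iteration 4: 281 < 284 holds -> i = 281 * 3 + 5 = 848.
Iteration 5: 848 < 284 fails; recursion stops.
SUM(i) = 8 + 29 + 92 + 281 + 848 = 1258.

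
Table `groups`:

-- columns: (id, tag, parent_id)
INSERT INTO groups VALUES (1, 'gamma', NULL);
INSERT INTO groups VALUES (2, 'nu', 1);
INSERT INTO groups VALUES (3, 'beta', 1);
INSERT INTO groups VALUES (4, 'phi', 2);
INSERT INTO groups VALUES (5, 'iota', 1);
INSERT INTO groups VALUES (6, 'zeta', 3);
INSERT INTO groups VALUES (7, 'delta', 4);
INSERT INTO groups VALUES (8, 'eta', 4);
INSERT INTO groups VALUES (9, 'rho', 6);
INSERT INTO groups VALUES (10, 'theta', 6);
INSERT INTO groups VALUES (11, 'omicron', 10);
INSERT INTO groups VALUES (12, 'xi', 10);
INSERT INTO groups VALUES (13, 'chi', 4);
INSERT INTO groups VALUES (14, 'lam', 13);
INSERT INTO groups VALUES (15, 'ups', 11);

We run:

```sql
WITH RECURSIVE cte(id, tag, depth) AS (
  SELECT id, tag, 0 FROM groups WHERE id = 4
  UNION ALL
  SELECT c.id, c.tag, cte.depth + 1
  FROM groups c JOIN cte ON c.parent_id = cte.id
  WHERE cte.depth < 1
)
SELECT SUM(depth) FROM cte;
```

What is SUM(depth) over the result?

Base: id=4 (phi) at depth 0.
Iteration 1: rows with parent_id in {4} -> delta (id 7, depth 1), eta (id 8, depth 1), chi (id 13, depth 1).
Iteration 2: depth < 1 fails for all current rows; recursion stops.
SUM(depth) = 0 + 1 + 1 + 1 = 3.

3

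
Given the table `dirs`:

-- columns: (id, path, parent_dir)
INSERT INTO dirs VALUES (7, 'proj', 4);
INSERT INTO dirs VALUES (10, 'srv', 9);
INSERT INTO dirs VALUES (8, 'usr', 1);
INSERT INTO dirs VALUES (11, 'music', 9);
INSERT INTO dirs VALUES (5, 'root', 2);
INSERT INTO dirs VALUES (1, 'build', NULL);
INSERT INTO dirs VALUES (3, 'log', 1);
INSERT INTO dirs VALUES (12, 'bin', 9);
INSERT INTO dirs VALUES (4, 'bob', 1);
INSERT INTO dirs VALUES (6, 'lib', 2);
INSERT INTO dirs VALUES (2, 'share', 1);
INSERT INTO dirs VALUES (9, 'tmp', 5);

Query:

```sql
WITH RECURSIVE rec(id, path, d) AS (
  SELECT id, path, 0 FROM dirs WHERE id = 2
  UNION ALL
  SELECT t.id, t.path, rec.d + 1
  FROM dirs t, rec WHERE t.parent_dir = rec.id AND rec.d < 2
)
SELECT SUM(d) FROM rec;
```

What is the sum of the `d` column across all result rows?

Base: id=2 (share) at d 0.
Iteration 1: rows with parent_dir in {2} -> root (id 5, d 1), lib (id 6, d 1).
Iteration 2: rows with parent_dir in {5,6} -> tmp (id 9, d 2).
Iteration 3: d < 2 fails for all current rows; recursion stops.
SUM(d) = 0 + 1 + 1 + 2 = 4.

4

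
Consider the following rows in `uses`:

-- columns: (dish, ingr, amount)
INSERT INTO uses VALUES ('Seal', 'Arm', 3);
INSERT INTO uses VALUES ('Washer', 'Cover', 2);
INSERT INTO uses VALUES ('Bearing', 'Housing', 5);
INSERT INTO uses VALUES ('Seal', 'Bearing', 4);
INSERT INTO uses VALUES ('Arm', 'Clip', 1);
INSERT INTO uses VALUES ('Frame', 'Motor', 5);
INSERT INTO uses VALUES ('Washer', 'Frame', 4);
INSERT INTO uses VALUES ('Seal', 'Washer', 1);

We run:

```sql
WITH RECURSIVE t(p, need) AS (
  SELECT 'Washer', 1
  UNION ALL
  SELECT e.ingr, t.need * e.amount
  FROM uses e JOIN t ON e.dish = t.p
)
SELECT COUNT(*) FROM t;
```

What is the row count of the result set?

Base: (Washer, need=1).
Iteration 1: components of {Washer} -> Cover = 1*2 = 2, Frame = 1*4 = 4.
Iteration 2: components of {Cover,Frame} -> Motor = 4*5 = 20.
Iteration 3: no further components; recursion stops.
Total rows emitted: 4.

4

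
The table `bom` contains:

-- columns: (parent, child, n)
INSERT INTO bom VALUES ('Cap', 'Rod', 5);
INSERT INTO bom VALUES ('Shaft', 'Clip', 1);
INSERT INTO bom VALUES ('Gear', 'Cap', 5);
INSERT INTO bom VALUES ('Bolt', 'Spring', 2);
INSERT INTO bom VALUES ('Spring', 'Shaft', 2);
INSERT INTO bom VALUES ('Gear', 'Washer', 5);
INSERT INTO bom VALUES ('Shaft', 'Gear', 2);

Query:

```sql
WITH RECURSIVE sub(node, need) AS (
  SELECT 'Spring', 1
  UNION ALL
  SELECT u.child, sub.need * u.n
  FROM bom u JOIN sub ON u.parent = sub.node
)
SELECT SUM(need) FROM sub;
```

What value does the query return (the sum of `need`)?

Base: (Spring, need=1).
Iteration 1: components of {Spring} -> Shaft = 1*2 = 2.
Iteration 2: components of {Shaft} -> Clip = 2*1 = 2, Gear = 2*2 = 4.
Iteration 3: components of {Clip,Gear} -> Cap = 4*5 = 20, Washer = 4*5 = 20.
Iteration 4: components of {Cap,Washer} -> Rod = 20*5 = 100.
Iteration 5: no further components; recursion stops.
SUM(need) = 1 + 2 + 4 + 2 + 20 + 20 + 100 = 149.

149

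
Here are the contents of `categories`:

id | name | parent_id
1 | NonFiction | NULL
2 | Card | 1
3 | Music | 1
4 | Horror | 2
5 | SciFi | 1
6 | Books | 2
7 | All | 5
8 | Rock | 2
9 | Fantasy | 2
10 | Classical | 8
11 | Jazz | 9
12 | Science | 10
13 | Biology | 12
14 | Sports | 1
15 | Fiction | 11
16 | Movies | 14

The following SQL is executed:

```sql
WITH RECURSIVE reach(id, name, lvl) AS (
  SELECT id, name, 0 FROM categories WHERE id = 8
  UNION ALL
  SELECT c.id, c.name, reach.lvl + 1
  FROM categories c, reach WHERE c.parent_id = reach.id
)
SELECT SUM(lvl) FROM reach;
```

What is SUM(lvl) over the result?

Base: id=8 (Rock) at lvl 0.
Iteration 1: rows with parent_id in {8} -> Classical (id 10, lvl 1).
Iteration 2: rows with parent_id in {10} -> Science (id 12, lvl 2).
Iteration 3: rows with parent_id in {12} -> Biology (id 13, lvl 3).
Iteration 4: no rows with parent_id in {13}; recursion stops.
SUM(lvl) = 0 + 1 + 2 + 3 = 6.

6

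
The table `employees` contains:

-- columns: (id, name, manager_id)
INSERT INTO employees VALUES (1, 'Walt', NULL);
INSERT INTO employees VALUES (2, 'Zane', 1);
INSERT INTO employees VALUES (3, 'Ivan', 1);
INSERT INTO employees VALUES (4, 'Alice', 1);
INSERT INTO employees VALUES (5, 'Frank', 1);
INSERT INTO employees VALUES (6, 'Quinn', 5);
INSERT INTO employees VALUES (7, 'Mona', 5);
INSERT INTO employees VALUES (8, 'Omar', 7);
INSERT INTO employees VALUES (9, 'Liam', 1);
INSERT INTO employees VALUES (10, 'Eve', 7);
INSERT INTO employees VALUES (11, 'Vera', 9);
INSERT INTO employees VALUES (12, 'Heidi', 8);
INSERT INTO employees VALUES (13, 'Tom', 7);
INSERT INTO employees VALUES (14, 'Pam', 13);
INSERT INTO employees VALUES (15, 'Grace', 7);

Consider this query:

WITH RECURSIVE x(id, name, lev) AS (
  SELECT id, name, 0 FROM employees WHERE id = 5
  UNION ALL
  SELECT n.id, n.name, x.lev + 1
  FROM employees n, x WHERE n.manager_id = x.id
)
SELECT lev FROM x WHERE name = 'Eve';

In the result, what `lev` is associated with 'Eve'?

Base: id=5 (Frank) at lev 0.
Iteration 1: rows with manager_id in {5} -> Quinn (id 6, lev 1), Mona (id 7, lev 1).
Iteration 2: rows with manager_id in {6,7} -> Omar (id 8, lev 2), Eve (id 10, lev 2), Tom (id 13, lev 2), Grace (id 15, lev 2).
Iteration 3: rows with manager_id in {8,10,13,15} -> Heidi (id 12, lev 3), Pam (id 14, lev 3).
Iteration 4: no rows with manager_id in {12,14}; recursion stops.

2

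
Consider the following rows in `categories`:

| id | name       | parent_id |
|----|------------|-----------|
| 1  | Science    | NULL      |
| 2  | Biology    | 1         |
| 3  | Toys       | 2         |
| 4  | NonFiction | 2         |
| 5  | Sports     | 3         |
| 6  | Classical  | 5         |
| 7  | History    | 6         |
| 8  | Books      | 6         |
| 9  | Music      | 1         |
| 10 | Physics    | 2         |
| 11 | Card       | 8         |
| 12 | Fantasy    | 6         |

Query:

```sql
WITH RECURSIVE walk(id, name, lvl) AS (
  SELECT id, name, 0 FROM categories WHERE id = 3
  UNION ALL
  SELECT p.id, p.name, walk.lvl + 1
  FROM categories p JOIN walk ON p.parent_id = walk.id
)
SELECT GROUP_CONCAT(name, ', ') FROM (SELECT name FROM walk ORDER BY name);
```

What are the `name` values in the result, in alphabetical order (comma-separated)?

Books, Card, Classical, Fantasy, History, Sports, Toys

Base: id=3 (Toys) at lvl 0.
Iteration 1: rows with parent_id in {3} -> Sports (id 5, lvl 1).
Iteration 2: rows with parent_id in {5} -> Classical (id 6, lvl 2).
Iteration 3: rows with parent_id in {6} -> History (id 7, lvl 3), Books (id 8, lvl 3), Fantasy (id 12, lvl 3).
Iteration 4: rows with parent_id in {7,8,12} -> Card (id 11, lvl 4).
Iteration 5: no rows with parent_id in {11}; recursion stops.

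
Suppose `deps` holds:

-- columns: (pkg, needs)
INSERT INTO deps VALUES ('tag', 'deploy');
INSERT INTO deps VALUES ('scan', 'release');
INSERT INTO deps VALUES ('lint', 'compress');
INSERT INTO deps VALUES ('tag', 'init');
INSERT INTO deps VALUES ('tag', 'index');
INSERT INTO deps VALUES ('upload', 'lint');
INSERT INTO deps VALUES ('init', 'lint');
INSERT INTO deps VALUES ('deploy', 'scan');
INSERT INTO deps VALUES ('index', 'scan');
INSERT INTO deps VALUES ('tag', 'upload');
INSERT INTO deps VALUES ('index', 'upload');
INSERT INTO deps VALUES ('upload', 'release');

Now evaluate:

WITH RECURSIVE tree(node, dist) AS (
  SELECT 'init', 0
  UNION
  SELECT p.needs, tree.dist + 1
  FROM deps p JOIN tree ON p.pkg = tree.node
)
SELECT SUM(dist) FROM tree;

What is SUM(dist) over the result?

3

Base: (init, dist=0).
Iteration 1: edges from {init} -> (lint, dist=1).
Iteration 2: edges from {lint} -> (compress, dist=2).
Iteration 3: no outgoing edges from {compress}; recursion stops.
SUM(dist) = 0 + 1 + 2 = 3.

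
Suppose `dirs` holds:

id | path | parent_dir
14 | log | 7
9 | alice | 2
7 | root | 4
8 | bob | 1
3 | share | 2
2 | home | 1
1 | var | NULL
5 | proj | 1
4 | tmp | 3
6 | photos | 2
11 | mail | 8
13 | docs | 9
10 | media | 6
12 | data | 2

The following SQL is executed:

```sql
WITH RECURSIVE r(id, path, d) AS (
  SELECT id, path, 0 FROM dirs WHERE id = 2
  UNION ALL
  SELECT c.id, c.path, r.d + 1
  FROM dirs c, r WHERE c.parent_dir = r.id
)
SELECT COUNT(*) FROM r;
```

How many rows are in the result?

10

Base: id=2 (home) at d 0.
Iteration 1: rows with parent_dir in {2} -> share (id 3, d 1), photos (id 6, d 1), alice (id 9, d 1), data (id 12, d 1).
Iteration 2: rows with parent_dir in {3,6,9,12} -> tmp (id 4, d 2), media (id 10, d 2), docs (id 13, d 2).
Iteration 3: rows with parent_dir in {4,10,13} -> root (id 7, d 3).
Iteration 4: rows with parent_dir in {7} -> log (id 14, d 4).
Iteration 5: no rows with parent_dir in {14}; recursion stops.
Total rows emitted: 10.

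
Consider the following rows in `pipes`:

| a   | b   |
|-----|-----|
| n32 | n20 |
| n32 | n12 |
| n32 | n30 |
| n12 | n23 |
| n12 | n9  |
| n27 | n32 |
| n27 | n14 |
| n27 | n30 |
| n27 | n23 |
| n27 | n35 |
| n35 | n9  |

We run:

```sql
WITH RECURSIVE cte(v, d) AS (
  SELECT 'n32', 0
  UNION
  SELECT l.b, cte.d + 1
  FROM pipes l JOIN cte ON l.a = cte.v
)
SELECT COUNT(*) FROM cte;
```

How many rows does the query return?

Base: (n32, d=0).
Iteration 1: edges from {n32} -> (n12, d=1), (n20, d=1), (n30, d=1).
Iteration 2: edges from {n12,n20,n30} -> (n23, d=2), (n9, d=2).
Iteration 3: no outgoing edges from {n23,n9}; recursion stops.
Total rows emitted: 6.

6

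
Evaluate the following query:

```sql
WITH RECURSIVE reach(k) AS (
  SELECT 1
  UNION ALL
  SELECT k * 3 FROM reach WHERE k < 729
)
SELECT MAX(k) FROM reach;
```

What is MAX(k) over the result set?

Base: k=1.
Iteration 1: 1 < 729 holds -> k = 1 * 3 = 3.
Iteration 2: 3 < 729 holds -> k = 3 * 3 = 9.
Iteration 3: 9 < 729 holds -> k = 9 * 3 = 27.
Iteration 4: 27 < 729 holds -> k = 27 * 3 = 81.
Iteration 5: 81 < 729 holds -> k = 81 * 3 = 243.
Iteration 6: 243 < 729 holds -> k = 243 * 3 = 729.
Iteration 7: 729 < 729 fails; recursion stops.
k values: 1, 3, 9, 27, 81, 243, 729; the maximum is 729.

729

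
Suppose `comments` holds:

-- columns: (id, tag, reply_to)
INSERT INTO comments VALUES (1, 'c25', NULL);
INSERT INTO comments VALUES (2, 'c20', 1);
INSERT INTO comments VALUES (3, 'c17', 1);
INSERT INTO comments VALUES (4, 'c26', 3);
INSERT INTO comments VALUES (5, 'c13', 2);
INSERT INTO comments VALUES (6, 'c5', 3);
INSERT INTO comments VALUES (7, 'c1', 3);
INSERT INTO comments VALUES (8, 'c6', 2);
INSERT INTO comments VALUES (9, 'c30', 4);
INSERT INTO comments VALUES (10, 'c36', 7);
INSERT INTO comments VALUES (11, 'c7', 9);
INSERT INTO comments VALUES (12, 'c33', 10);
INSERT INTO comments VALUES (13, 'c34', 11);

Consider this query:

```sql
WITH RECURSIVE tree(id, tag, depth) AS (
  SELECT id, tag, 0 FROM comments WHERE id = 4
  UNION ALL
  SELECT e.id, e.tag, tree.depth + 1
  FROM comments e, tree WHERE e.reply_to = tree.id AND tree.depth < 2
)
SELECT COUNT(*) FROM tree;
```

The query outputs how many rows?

3

Base: id=4 (c26) at depth 0.
Iteration 1: rows with reply_to in {4} -> c30 (id 9, depth 1).
Iteration 2: rows with reply_to in {9} -> c7 (id 11, depth 2).
Iteration 3: depth < 2 fails for all current rows; recursion stops.
Total rows emitted: 3.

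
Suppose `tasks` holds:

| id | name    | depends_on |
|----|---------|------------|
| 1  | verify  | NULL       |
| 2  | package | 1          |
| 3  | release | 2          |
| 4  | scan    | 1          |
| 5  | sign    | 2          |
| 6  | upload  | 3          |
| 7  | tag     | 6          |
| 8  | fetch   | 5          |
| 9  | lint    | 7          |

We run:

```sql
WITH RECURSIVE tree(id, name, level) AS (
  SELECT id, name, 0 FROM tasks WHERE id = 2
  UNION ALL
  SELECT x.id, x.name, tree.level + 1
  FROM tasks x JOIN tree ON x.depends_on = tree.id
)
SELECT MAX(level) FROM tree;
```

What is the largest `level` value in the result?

Base: id=2 (package) at level 0.
Iteration 1: rows with depends_on in {2} -> release (id 3, level 1), sign (id 5, level 1).
Iteration 2: rows with depends_on in {3,5} -> upload (id 6, level 2), fetch (id 8, level 2).
Iteration 3: rows with depends_on in {6,8} -> tag (id 7, level 3).
Iteration 4: rows with depends_on in {7} -> lint (id 9, level 4).
Iteration 5: no rows with depends_on in {9}; recursion stops.
level values: 0, 1, 1, 2, 2, 3, 4; the maximum is 4.

4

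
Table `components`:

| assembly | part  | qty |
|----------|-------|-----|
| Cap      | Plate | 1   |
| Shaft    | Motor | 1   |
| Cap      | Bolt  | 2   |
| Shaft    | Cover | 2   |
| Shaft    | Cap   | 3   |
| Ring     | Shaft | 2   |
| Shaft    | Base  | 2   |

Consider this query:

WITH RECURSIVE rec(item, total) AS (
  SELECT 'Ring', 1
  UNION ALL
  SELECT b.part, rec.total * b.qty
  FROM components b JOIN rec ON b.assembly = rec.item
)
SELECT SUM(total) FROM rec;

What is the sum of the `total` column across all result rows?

Base: (Ring, total=1).
Iteration 1: components of {Ring} -> Shaft = 1*2 = 2.
Iteration 2: components of {Shaft} -> Base = 2*2 = 4, Cap = 2*3 = 6, Cover = 2*2 = 4, Motor = 2*1 = 2.
Iteration 3: components of {Base,Cap,Cover,Motor} -> Bolt = 6*2 = 12, Plate = 6*1 = 6.
Iteration 4: no further components; recursion stops.
SUM(total) = 1 + 2 + 4 + 2 + 4 + 6 + 12 + 6 = 37.

37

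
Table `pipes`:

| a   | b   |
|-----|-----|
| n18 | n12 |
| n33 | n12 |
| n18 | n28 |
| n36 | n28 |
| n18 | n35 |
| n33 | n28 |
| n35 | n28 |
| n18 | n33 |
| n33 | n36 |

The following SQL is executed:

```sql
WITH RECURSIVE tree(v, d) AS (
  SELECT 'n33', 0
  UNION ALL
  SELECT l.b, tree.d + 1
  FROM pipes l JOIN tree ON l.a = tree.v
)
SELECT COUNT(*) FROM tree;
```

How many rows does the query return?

Base: (n33, d=0).
Iteration 1: edges from {n33} -> (n12, d=1), (n28, d=1), (n36, d=1).
Iteration 2: edges from {n12,n28,n36} -> (n28, d=2).
Iteration 3: no outgoing edges from {n28}; recursion stops.
Total rows emitted: 5.

5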